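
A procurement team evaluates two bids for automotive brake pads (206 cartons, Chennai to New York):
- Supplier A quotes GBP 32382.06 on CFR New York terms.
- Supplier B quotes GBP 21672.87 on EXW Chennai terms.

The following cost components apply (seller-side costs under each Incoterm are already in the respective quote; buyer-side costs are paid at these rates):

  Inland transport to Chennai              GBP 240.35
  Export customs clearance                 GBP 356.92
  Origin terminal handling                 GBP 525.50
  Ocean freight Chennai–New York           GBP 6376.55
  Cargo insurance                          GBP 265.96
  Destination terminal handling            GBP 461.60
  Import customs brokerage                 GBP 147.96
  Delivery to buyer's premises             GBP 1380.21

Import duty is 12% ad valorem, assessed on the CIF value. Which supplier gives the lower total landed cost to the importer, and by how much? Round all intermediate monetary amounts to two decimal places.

Supplier A (CFR):
CIF value = CFR price + insurance = 32382.06 + 265.96 = 32648.02
Import duty = 32648.02 × 12% = 3917.76
Buyer bears (A): 265.96 + 461.60 + 147.96 + 1380.21 = 2255.73
Landed cost (A) = invoice 32382.06 + 2255.73 + duty 3917.76 = 38555.55
Supplier B (EXW):
CIF value = EXW price + inland to port + export clearance + origin terminal + freight + insurance = 21672.87 + 240.35 + 356.92 + 525.50 + 6376.55 + 265.96 = 29438.15
Import duty = 29438.15 × 12% = 3532.58
Buyer bears (B): 240.35 + 356.92 + 525.50 + 6376.55 + 265.96 + 461.60 + 147.96 + 1380.21 = 9755.05
Landed cost (B) = invoice 21672.87 + 9755.05 + duty 3532.58 = 34960.50
Difference = |38555.55 − 34960.50| = 3595.05

Supplier B is cheaper by GBP 3595.05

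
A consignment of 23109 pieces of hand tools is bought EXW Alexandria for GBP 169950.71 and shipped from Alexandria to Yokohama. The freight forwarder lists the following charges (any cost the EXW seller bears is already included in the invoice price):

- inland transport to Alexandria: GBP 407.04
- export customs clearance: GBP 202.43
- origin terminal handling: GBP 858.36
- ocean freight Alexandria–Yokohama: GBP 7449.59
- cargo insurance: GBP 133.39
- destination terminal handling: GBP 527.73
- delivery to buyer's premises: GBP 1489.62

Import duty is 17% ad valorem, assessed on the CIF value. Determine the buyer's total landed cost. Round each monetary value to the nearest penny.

EXW: the seller makes goods available at their premises; the buyer bears all onward costs.
CIF value = EXW price + inland to port + export clearance + origin terminal + freight + insurance = 169950.71 + 407.04 + 202.43 + 858.36 + 7449.59 + 133.39 = 179001.52
Import duty = 179001.52 × 17% = 30430.26
Buyer bears: inland to port 407.04 + export clearance 202.43 + origin terminal 858.36 + freight 7449.59 + insurance 133.39 + destination terminal 527.73 + delivery 1489.62 + duty 30430.26 = 41498.42
Landed cost = invoice 169950.71 + 41498.42 = 211449.13

Total landed cost: GBP 211449.13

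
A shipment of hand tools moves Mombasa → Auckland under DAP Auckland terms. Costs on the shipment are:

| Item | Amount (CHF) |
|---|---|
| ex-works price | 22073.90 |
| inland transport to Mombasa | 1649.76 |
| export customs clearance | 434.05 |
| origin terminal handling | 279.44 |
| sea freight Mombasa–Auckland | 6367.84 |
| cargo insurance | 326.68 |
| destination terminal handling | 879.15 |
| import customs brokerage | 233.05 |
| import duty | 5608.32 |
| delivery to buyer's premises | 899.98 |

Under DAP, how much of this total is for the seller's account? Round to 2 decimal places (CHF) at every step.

DAP: the seller bears all costs to the named destination except import duty and clearance.
Seller's account: goods 22073.90 + inland to port 1649.76 + export clearance 434.05 + origin terminal 279.44 + freight 6367.84 + insurance 326.68 + destination terminal 879.15 + delivery 899.98 = 32910.80
Buyer's account: brokerage 233.05 + duty 5608.32 = 5841.37

Seller's account: CHF 32910.80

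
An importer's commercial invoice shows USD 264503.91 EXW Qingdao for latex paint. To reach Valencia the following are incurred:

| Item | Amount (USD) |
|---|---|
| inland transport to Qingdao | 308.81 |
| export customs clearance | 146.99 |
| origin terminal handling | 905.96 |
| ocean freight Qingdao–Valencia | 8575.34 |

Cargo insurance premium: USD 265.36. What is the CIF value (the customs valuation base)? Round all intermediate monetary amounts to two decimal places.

CIF = EXW price + pre-shipment costs + freight + insurance
CIF = 264503.91 + 308.81 + 146.99 + 905.96 + 8575.34 + 265.36 = 274706.37

CIF value: USD 274706.37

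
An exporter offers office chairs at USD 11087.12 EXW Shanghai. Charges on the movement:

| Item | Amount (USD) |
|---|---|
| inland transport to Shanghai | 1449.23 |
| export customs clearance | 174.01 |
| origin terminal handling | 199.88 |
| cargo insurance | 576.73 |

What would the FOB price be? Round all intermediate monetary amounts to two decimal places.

FOB price: USD 12910.24

Not relevant to the conversion: insurance — on the buyer under both terms; not part of either seller's price.
From EXW to FOB, the seller additionally bears: inland to port, export clearance, origin terminal.
FOB price = 11087.12 + 1449.23 + 174.01 + 199.88 = 12910.24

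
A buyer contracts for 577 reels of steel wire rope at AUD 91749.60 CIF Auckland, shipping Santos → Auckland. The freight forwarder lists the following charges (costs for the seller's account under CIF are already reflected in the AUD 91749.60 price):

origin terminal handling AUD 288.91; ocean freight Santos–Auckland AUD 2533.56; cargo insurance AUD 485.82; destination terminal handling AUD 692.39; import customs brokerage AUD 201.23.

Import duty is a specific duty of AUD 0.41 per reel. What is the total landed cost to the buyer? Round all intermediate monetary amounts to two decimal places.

Total landed cost: AUD 92879.79

CIF: the seller pays costs through ocean freight and marine insurance to the destination port.
Already in the invoice (seller's account under CIF): origin terminal, freight, insurance — exclude.
The CIF price already equals the CIF value: 91749.60
Import duty = 577 × 0.41 = 236.57
Buyer bears: destination terminal 692.39 + brokerage 201.23 + duty 236.57 = 1130.19
Landed cost = invoice 91749.60 + 1130.19 = 92879.79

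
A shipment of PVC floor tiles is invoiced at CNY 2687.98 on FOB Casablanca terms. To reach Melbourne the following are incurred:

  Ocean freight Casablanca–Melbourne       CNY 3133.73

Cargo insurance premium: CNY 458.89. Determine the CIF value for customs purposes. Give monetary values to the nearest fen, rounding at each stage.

CIF = FOB price + freight + insurance
CIF = 2687.98 + 3133.73 + 458.89 = 6280.60

CIF value: CNY 6280.60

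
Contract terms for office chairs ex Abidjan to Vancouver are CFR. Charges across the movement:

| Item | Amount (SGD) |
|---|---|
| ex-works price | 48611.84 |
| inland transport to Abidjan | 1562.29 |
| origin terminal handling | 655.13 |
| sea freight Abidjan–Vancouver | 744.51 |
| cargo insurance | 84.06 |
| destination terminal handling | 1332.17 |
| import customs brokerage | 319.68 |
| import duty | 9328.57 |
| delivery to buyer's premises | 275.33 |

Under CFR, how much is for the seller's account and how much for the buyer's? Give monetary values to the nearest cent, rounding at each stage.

Seller: SGD 51573.77; buyer: SGD 11339.81

CFR: the seller pays costs through ocean freight to the destination port, but not insurance.
Seller's account: goods 48611.84 + inland to port 1562.29 + origin terminal 655.13 + freight 744.51 = 51573.77
Buyer's account: insurance 84.06 + destination terminal 1332.17 + brokerage 319.68 + duty 9328.57 + delivery 275.33 = 11339.81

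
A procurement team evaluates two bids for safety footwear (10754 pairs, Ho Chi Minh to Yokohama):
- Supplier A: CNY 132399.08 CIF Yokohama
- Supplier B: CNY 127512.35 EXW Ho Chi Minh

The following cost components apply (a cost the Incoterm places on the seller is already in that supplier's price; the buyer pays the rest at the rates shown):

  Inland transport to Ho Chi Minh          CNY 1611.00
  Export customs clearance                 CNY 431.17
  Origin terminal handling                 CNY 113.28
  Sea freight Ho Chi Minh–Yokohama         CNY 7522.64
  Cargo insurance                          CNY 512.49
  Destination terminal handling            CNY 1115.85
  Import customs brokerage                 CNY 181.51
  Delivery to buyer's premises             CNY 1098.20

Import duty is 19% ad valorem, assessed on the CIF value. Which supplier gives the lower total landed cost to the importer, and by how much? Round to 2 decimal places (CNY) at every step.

Supplier A is cheaper by CNY 6311.58

Supplier A (CIF):
The CIF price already equals the CIF value: 132399.08
Import duty = 132399.08 × 19% = 25155.83
Buyer bears (A): 1115.85 + 181.51 + 1098.20 = 2395.56
Landed cost (A) = invoice 132399.08 + 2395.56 + duty 25155.83 = 159950.47
Supplier B (EXW):
CIF value = EXW price + inland to port + export clearance + origin terminal + freight + insurance = 127512.35 + 1611.00 + 431.17 + 113.28 + 7522.64 + 512.49 = 137702.93
Import duty = 137702.93 × 19% = 26163.56
Buyer bears (B): 1611.00 + 431.17 + 113.28 + 7522.64 + 512.49 + 1115.85 + 181.51 + 1098.20 = 12586.14
Landed cost (B) = invoice 127512.35 + 12586.14 + duty 26163.56 = 166262.05
Difference = |159950.47 − 166262.05| = 6311.58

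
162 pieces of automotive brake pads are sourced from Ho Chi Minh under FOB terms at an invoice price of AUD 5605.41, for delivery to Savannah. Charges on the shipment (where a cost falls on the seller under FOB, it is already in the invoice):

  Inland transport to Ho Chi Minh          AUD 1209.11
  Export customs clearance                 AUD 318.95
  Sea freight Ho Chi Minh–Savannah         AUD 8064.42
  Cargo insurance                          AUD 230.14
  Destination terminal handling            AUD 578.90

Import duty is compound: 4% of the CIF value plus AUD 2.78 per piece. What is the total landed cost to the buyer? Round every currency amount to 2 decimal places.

Total landed cost: AUD 15485.23

FOB: the seller bears costs until goods are on board at the origin port; the buyer bears freight, insurance and all costs thereafter.
Already in the invoice (seller's account under FOB): inland to port, export clearance — exclude.
CIF value = FOB price + freight + insurance = 5605.41 + 8064.42 + 230.14 = 13899.97
Ad valorem component: 13899.97 × 4% = 556.00
Specific component: 162 × 2.78 = 450.36
Import duty = 556.00 + 450.36 = 1006.36
Buyer bears: freight 8064.42 + insurance 230.14 + destination terminal 578.90 + duty 1006.36 = 9879.82
Landed cost = invoice 5605.41 + 9879.82 = 15485.23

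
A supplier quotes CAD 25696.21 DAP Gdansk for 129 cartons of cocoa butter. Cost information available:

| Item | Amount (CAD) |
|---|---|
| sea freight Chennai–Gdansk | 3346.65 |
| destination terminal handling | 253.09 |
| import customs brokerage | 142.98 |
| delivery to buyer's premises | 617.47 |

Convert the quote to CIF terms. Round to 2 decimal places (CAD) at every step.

Not relevant to the conversion: freight — on the seller under both DAP and CIF; already in the DAP price and stays in the CIF price. brokerage — on the buyer under both terms; not part of either seller's price.
From DAP to CIF, the seller no longer bears: destination terminal, delivery.
CIF price = 25696.21 − 253.09 − 617.47 = 24825.65

CIF price: CAD 24825.65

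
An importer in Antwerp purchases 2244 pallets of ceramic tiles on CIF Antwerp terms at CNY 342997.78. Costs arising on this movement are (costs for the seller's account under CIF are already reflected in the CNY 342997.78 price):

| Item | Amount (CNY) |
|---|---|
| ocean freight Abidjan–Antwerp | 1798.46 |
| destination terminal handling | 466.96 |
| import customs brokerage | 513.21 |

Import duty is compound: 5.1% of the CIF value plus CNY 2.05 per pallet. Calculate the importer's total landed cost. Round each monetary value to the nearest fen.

CIF: the seller pays costs through ocean freight and marine insurance to the destination port.
Already in the invoice (seller's account under CIF): freight — exclude.
The CIF price already equals the CIF value: 342997.78
Ad valorem component: 342997.78 × 5.1% = 17492.89
Specific component: 2244 × 2.05 = 4600.20
Import duty = 17492.89 + 4600.20 = 22093.09
Buyer bears: destination terminal 466.96 + brokerage 513.21 + duty 22093.09 = 23073.26
Landed cost = invoice 342997.78 + 23073.26 = 366071.04

Total landed cost: CNY 366071.04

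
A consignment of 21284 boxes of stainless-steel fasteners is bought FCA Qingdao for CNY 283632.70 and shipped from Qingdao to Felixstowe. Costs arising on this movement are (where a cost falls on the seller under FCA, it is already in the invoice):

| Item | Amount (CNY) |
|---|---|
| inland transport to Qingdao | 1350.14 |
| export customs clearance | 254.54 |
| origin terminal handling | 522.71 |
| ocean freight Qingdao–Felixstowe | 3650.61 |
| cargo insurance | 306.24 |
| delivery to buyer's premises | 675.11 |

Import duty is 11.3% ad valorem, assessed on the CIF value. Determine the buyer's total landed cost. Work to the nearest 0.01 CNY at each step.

FCA: the seller delivers export-cleared goods to the carrier; the buyer bears costs from that point.
Already in the invoice (seller's account under FCA): inland to port, export clearance — exclude.
CIF value = FCA price + origin terminal + freight + insurance = 283632.70 + 522.71 + 3650.61 + 306.24 = 288112.26
Import duty = 288112.26 × 11.3% = 32556.69
Buyer bears: origin terminal 522.71 + freight 3650.61 + insurance 306.24 + delivery 675.11 + duty 32556.69 = 37711.36
Landed cost = invoice 283632.70 + 37711.36 = 321344.06

Total landed cost: CNY 321344.06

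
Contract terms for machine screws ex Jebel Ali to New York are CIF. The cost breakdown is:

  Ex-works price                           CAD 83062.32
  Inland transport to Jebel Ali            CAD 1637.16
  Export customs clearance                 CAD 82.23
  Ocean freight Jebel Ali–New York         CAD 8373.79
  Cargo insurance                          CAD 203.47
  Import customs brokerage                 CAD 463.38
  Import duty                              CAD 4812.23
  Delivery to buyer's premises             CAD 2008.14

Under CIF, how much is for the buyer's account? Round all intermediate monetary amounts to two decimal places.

Buyer's account: CAD 7283.75

CIF: the seller pays costs through ocean freight and marine insurance to the destination port.
Seller's account: goods 83062.32 + inland to port 1637.16 + export clearance 82.23 + freight 8373.79 + insurance 203.47 = 93358.97
Buyer's account: brokerage 463.38 + duty 4812.23 + delivery 2008.14 = 7283.75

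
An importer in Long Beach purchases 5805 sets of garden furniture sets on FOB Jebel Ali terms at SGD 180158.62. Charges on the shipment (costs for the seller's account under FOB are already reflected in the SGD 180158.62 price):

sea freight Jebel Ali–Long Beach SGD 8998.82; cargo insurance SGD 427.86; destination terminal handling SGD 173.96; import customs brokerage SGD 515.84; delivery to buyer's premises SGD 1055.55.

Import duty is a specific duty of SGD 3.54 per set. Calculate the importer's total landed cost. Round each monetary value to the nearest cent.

Total landed cost: SGD 211880.35

FOB: the seller bears costs until goods are on board at the origin port; the buyer bears freight, insurance and all costs thereafter.
CIF value = FOB price + freight + insurance = 180158.62 + 8998.82 + 427.86 = 189585.30
Import duty = 5805 × 3.54 = 20549.70
Buyer bears: freight 8998.82 + insurance 427.86 + destination terminal 173.96 + brokerage 515.84 + delivery 1055.55 + duty 20549.70 = 31721.73
Landed cost = invoice 180158.62 + 31721.73 = 211880.35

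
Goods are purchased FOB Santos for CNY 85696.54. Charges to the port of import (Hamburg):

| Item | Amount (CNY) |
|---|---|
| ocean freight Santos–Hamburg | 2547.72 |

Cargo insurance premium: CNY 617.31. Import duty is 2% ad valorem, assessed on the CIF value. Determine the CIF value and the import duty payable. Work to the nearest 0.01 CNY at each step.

CIF value: CNY 88861.57; import duty: CNY 1777.23

CIF = FOB price + freight + insurance
CIF = 85696.54 + 2547.72 + 617.31 = 88861.57
Import duty = 88861.57 × 2% = 1777.23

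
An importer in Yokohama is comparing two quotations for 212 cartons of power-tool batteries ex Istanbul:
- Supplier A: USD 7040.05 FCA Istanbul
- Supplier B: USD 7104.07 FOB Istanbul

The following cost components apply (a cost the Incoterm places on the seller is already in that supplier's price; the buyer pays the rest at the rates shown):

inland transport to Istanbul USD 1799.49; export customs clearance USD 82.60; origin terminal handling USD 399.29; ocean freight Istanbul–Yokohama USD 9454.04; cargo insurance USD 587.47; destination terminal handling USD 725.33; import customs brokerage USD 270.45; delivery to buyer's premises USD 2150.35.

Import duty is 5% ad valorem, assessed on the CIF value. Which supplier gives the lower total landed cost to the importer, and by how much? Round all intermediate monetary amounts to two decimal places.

Supplier A (FCA):
CIF value = FCA price + origin terminal + freight + insurance = 7040.05 + 399.29 + 9454.04 + 587.47 = 17480.85
Import duty = 17480.85 × 5% = 874.04
Buyer bears (A): 399.29 + 9454.04 + 587.47 + 725.33 + 270.45 + 2150.35 = 13586.93
Landed cost (A) = invoice 7040.05 + 13586.93 + duty 874.04 = 21501.02
Supplier B (FOB):
CIF value = FOB price + freight + insurance = 7104.07 + 9454.04 + 587.47 = 17145.58
Import duty = 17145.58 × 5% = 857.28
Buyer bears (B): 9454.04 + 587.47 + 725.33 + 270.45 + 2150.35 = 13187.64
Landed cost (B) = invoice 7104.07 + 13187.64 + duty 857.28 = 21148.99
Difference = |21501.02 − 21148.99| = 352.03

Supplier B is cheaper by USD 352.03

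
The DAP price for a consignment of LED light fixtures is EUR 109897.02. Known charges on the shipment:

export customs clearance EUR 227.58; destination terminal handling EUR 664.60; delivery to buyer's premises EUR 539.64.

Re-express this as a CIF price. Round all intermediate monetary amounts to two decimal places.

CIF price: EUR 108692.78

Not relevant to the conversion: export clearance — on the seller under both DAP and CIF; already in the DAP price and stays in the CIF price.
From DAP to CIF, the seller no longer bears: destination terminal, delivery.
CIF price = 109897.02 − 664.60 − 539.64 = 108692.78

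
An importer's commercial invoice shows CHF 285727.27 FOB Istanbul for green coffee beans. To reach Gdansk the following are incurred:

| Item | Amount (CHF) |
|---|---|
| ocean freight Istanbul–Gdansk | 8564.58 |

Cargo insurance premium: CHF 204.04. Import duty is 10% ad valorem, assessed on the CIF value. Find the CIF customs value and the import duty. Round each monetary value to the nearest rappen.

CIF value: CHF 294495.89; import duty: CHF 29449.59

CIF = FOB price + freight + insurance
CIF = 285727.27 + 8564.58 + 204.04 = 294495.89
Import duty = 294495.89 × 10% = 29449.59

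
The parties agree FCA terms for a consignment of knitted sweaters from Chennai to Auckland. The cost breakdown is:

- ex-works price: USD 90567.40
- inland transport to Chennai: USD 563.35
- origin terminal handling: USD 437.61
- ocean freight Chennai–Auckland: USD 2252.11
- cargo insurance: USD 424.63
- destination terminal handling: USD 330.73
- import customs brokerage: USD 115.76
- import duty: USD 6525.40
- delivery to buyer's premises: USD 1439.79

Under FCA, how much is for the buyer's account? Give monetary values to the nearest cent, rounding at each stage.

FCA: the seller delivers export-cleared goods to the carrier; the buyer bears costs from that point.
Seller's account: goods 90567.40 + inland to port 563.35 = 91130.75
Buyer's account: origin terminal 437.61 + freight 2252.11 + insurance 424.63 + destination terminal 330.73 + brokerage 115.76 + duty 6525.40 + delivery 1439.79 = 11526.03

Buyer's account: USD 11526.03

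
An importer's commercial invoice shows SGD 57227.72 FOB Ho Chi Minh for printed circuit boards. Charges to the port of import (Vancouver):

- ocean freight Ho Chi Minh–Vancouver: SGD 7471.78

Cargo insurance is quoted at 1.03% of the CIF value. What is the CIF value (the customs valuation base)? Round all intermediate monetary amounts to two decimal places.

CIF value: SGD 65372.84

Let C be the CIF value. C = FOB price + freight + 1.03% × C
C − 1.03% × C = 57227.72 + 7471.78
0.9897 × C = 64699.50
C = 64699.50 / 0.9897 = 65372.84
Insurance premium = 1.03% × 65372.84 = 673.34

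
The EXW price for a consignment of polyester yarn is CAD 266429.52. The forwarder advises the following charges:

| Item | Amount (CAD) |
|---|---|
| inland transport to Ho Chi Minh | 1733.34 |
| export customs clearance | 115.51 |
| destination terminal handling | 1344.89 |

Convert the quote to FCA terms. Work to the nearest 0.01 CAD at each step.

FCA price: CAD 268278.37

Not relevant to the conversion: destination terminal — on the buyer under both terms; not part of either seller's price.
From EXW to FCA, the seller additionally bears: inland to port, export clearance.
FCA price = 266429.52 + 1733.34 + 115.51 = 268278.37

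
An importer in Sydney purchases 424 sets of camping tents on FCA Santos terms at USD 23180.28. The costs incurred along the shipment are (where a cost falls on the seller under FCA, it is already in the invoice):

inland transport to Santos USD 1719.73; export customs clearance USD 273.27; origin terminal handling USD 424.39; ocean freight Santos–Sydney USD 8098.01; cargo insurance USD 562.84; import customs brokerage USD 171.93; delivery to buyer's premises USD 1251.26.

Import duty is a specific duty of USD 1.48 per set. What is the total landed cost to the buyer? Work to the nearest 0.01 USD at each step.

Total landed cost: USD 34316.23

FCA: the seller delivers export-cleared goods to the carrier; the buyer bears costs from that point.
Already in the invoice (seller's account under FCA): inland to port, export clearance — exclude.
CIF value = FCA price + origin terminal + freight + insurance = 23180.28 + 424.39 + 8098.01 + 562.84 = 32265.52
Import duty = 424 × 1.48 = 627.52
Buyer bears: origin terminal 424.39 + freight 8098.01 + insurance 562.84 + brokerage 171.93 + delivery 1251.26 + duty 627.52 = 11135.95
Landed cost = invoice 23180.28 + 11135.95 = 34316.23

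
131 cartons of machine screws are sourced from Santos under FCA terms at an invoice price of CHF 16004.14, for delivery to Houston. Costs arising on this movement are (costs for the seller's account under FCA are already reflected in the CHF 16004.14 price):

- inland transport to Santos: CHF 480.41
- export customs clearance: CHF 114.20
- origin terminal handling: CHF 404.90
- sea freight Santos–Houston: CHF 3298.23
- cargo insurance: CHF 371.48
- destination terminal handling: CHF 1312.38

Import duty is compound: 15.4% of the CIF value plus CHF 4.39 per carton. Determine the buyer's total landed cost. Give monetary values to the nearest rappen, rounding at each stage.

Total landed cost: CHF 25058.35

FCA: the seller delivers export-cleared goods to the carrier; the buyer bears costs from that point.
Already in the invoice (seller's account under FCA): inland to port, export clearance — exclude.
CIF value = FCA price + origin terminal + freight + insurance = 16004.14 + 404.90 + 3298.23 + 371.48 = 20078.75
Ad valorem component: 20078.75 × 15.4% = 3092.13
Specific component: 131 × 4.39 = 575.09
Import duty = 3092.13 + 575.09 = 3667.22
Buyer bears: origin terminal 404.90 + freight 3298.23 + insurance 371.48 + destination terminal 1312.38 + duty 3667.22 = 9054.21
Landed cost = invoice 16004.14 + 9054.21 = 25058.35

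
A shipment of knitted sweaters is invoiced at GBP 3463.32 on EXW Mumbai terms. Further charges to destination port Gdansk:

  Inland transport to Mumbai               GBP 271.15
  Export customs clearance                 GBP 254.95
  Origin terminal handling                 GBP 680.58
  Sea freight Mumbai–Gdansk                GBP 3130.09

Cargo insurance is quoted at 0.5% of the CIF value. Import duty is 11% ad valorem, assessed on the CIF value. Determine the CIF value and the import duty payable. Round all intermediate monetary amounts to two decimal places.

CIF value: GBP 7839.29; import duty: GBP 862.32

Let C be the CIF value. C = EXW price + pre-shipment costs + freight + 0.5% × C
C − 0.5% × C = 3463.32 + 271.15 + 254.95 + 680.58 + 3130.09
0.995 × C = 7800.09
C = 7800.09 / 0.995 = 7839.29
Insurance premium = 0.5% × 7839.29 = 39.20
Import duty = 7839.29 × 11% = 862.32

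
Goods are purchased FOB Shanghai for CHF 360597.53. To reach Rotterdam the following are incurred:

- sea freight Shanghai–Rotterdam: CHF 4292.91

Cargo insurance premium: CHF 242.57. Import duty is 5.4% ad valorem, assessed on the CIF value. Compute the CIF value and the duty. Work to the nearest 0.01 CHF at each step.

CIF value: CHF 365133.01; import duty: CHF 19717.18

CIF = FOB price + freight + insurance
CIF = 360597.53 + 4292.91 + 242.57 = 365133.01
Import duty = 365133.01 × 5.4% = 19717.18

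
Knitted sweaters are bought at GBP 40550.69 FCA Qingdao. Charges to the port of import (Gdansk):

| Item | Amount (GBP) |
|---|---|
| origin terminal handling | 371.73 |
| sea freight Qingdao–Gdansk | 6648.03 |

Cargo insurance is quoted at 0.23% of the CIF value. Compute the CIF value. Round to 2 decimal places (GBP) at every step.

Let C be the CIF value. C = FCA price + pre-shipment costs + freight + 0.23% × C
C − 0.23% × C = 40550.69 + 371.73 + 6648.03
0.9977 × C = 47570.45
C = 47570.45 / 0.9977 = 47680.11
Insurance premium = 0.23% × 47680.11 = 109.66

CIF value: GBP 47680.11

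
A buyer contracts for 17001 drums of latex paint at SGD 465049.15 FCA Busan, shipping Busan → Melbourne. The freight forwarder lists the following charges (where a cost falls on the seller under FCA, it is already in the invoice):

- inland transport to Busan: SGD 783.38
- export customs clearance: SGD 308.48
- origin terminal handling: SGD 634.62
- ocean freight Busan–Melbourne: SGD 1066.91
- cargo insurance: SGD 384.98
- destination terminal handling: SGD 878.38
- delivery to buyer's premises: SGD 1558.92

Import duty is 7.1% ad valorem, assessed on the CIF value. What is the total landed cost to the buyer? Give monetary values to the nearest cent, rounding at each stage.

FCA: the seller delivers export-cleared goods to the carrier; the buyer bears costs from that point.
Already in the invoice (seller's account under FCA): inland to port, export clearance — exclude.
CIF value = FCA price + origin terminal + freight + insurance = 465049.15 + 634.62 + 1066.91 + 384.98 = 467135.66
Import duty = 467135.66 × 7.1% = 33166.63
Buyer bears: origin terminal 634.62 + freight 1066.91 + insurance 384.98 + destination terminal 878.38 + delivery 1558.92 + duty 33166.63 = 37690.44
Landed cost = invoice 465049.15 + 37690.44 = 502739.59

Total landed cost: SGD 502739.59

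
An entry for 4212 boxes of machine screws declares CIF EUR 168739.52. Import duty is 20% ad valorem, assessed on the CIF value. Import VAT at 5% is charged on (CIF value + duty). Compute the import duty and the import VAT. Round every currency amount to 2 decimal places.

Import duty = 168739.52 × 20% = 33747.90
VAT base = CIF + duty = 168739.52 + 33747.90 = 202487.42
Import VAT = 202487.42 × 5% = 10124.37

Import duty: EUR 33747.90; import VAT: EUR 10124.37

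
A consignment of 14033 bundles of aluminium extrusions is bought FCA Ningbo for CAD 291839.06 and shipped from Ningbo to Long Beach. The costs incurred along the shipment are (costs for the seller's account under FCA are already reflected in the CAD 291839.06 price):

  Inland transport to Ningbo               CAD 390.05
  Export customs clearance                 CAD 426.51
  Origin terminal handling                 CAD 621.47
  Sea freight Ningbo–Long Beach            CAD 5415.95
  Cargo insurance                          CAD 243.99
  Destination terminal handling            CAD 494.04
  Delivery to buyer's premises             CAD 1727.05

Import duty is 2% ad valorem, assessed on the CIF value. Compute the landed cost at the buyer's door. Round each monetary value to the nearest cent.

Total landed cost: CAD 306303.97

FCA: the seller delivers export-cleared goods to the carrier; the buyer bears costs from that point.
Already in the invoice (seller's account under FCA): inland to port, export clearance — exclude.
CIF value = FCA price + origin terminal + freight + insurance = 291839.06 + 621.47 + 5415.95 + 243.99 = 298120.47
Import duty = 298120.47 × 2% = 5962.41
Buyer bears: origin terminal 621.47 + freight 5415.95 + insurance 243.99 + destination terminal 494.04 + delivery 1727.05 + duty 5962.41 = 14464.91
Landed cost = invoice 291839.06 + 14464.91 = 306303.97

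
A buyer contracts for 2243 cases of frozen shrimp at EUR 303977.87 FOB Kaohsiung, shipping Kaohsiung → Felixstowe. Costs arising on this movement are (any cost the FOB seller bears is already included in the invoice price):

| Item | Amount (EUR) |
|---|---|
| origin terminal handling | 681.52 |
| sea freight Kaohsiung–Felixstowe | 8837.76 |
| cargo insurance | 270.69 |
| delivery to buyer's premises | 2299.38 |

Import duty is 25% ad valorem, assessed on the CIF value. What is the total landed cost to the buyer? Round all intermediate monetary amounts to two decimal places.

FOB: the seller bears costs until goods are on board at the origin port; the buyer bears freight, insurance and all costs thereafter.
Already in the invoice (seller's account under FOB): origin terminal — exclude.
CIF value = FOB price + freight + insurance = 303977.87 + 8837.76 + 270.69 = 313086.32
Import duty = 313086.32 × 25% = 78271.58
Buyer bears: freight 8837.76 + insurance 270.69 + delivery 2299.38 + duty 78271.58 = 89679.41
Landed cost = invoice 303977.87 + 89679.41 = 393657.28

Total landed cost: EUR 393657.28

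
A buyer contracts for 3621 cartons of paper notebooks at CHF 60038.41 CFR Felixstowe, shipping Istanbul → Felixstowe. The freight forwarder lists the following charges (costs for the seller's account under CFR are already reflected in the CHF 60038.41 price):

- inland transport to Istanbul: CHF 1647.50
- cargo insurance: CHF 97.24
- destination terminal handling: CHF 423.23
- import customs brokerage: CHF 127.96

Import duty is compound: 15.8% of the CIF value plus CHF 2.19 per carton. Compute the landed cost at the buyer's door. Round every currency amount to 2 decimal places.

Total landed cost: CHF 78118.26

CFR: the seller pays costs through ocean freight to the destination port, but not insurance.
Already in the invoice (seller's account under CFR): inland to port — exclude.
CIF value = CFR price + insurance = 60038.41 + 97.24 = 60135.65
Ad valorem component: 60135.65 × 15.8% = 9501.43
Specific component: 3621 × 2.19 = 7929.99
Import duty = 9501.43 + 7929.99 = 17431.42
Buyer bears: insurance 97.24 + destination terminal 423.23 + brokerage 127.96 + duty 17431.42 = 18079.85
Landed cost = invoice 60038.41 + 18079.85 = 78118.26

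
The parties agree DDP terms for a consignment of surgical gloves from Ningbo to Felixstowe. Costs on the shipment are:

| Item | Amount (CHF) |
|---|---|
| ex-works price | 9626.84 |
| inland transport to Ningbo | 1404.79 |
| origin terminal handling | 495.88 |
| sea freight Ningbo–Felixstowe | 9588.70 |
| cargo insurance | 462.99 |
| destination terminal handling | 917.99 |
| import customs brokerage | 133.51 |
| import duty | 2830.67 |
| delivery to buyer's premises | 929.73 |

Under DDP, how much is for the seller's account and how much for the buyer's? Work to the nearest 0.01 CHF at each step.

DDP: the seller bears all costs including import duty.
Seller's account: goods 9626.84 + inland to port 1404.79 + origin terminal 495.88 + freight 9588.70 + insurance 462.99 + destination terminal 917.99 + brokerage 133.51 + duty 2830.67 + delivery 929.73 = 26391.10
Buyer's account: 0.00

Seller: CHF 26391.10; buyer: CHF 0.00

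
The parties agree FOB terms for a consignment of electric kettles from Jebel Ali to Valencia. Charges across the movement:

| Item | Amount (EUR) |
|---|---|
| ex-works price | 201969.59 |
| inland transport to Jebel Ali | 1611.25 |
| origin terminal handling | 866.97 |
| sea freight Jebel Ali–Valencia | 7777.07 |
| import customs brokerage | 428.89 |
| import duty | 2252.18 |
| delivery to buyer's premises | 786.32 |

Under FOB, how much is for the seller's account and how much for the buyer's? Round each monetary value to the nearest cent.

FOB: the seller bears costs until goods are on board at the origin port; the buyer bears freight, insurance and all costs thereafter.
Seller's account: goods 201969.59 + inland to port 1611.25 + origin terminal 866.97 = 204447.81
Buyer's account: freight 7777.07 + brokerage 428.89 + duty 2252.18 + delivery 786.32 = 11244.46

Seller: EUR 204447.81; buyer: EUR 11244.46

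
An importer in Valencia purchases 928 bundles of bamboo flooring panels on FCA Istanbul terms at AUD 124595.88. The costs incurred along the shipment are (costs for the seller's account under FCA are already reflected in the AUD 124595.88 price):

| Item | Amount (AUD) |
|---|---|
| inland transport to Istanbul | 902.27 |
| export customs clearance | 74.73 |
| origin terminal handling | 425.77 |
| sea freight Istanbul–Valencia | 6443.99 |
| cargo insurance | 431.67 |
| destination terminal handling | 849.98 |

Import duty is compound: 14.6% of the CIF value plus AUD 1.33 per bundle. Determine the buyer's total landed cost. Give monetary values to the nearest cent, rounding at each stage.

Total landed cost: AUD 153238.54

FCA: the seller delivers export-cleared goods to the carrier; the buyer bears costs from that point.
Already in the invoice (seller's account under FCA): inland to port, export clearance — exclude.
CIF value = FCA price + origin terminal + freight + insurance = 124595.88 + 425.77 + 6443.99 + 431.67 = 131897.31
Ad valorem component: 131897.31 × 14.6% = 19257.01
Specific component: 928 × 1.33 = 1234.24
Import duty = 19257.01 + 1234.24 = 20491.25
Buyer bears: origin terminal 425.77 + freight 6443.99 + insurance 431.67 + destination terminal 849.98 + duty 20491.25 = 28642.66
Landed cost = invoice 124595.88 + 28642.66 = 153238.54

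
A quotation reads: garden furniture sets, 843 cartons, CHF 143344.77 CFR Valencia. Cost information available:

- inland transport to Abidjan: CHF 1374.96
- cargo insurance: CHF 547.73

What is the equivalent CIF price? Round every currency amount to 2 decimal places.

Not relevant to the conversion: inland to port — on the seller under both CFR and CIF; already in the CFR price and stays in the CIF price.
From CFR to CIF, the seller additionally bears: insurance.
CIF price = 143344.77 + 547.73 = 143892.50

CIF price: CHF 143892.50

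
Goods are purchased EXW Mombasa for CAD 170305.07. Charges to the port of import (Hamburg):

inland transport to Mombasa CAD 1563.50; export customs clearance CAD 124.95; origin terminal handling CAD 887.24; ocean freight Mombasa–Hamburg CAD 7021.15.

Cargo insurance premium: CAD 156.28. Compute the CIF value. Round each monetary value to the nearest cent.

CIF value: CAD 180058.19

CIF = EXW price + pre-shipment costs + freight + insurance
CIF = 170305.07 + 1563.50 + 124.95 + 887.24 + 7021.15 + 156.28 = 180058.19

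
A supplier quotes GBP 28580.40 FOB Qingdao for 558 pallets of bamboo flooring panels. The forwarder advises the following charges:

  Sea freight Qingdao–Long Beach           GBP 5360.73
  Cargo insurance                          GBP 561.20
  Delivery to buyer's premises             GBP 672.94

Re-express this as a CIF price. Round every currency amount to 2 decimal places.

Not relevant to the conversion: delivery — on the buyer under both terms; not part of either seller's price.
From FOB to CIF, the seller additionally bears: freight, insurance.
CIF price = 28580.40 + 5360.73 + 561.20 = 34502.33

CIF price: GBP 34502.33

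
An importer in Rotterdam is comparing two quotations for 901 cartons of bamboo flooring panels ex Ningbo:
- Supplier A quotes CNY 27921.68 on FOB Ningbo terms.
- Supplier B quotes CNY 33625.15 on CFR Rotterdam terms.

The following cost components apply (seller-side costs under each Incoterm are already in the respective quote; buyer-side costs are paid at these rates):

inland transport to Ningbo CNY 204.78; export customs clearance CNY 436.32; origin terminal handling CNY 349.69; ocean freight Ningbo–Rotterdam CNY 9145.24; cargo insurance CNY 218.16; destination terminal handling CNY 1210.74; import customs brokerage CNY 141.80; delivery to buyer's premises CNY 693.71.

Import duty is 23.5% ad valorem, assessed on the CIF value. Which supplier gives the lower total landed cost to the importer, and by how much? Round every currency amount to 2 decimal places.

Supplier A (FOB):
CIF value = FOB price + freight + insurance = 27921.68 + 9145.24 + 218.16 = 37285.08
Import duty = 37285.08 × 23.5% = 8761.99
Buyer bears (A): 9145.24 + 218.16 + 1210.74 + 141.80 + 693.71 = 11409.65
Landed cost (A) = invoice 27921.68 + 11409.65 + duty 8761.99 = 48093.32
Supplier B (CFR):
CIF value = CFR price + insurance = 33625.15 + 218.16 = 33843.31
Import duty = 33843.31 × 23.5% = 7953.18
Buyer bears (B): 218.16 + 1210.74 + 141.80 + 693.71 = 2264.41
Landed cost (B) = invoice 33625.15 + 2264.41 + duty 7953.18 = 43842.74
Difference = |48093.32 − 43842.74| = 4250.58

Supplier B is cheaper by CNY 4250.58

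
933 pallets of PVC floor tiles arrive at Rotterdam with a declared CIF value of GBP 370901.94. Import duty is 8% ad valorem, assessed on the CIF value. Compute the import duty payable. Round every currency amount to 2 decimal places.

Import duty = 370901.94 × 8% = 29672.16

Import duty: GBP 29672.16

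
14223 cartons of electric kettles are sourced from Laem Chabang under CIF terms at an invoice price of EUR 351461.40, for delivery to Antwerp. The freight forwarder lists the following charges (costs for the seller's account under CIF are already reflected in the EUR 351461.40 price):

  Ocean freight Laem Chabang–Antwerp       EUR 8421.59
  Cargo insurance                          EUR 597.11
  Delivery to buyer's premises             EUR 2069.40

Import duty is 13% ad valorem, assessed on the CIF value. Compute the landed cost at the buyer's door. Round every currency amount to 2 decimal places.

Total landed cost: EUR 399220.78

CIF: the seller pays costs through ocean freight and marine insurance to the destination port.
Already in the invoice (seller's account under CIF): freight, insurance — exclude.
The CIF price already equals the CIF value: 351461.40
Import duty = 351461.40 × 13% = 45689.98
Buyer bears: delivery 2069.40 + duty 45689.98 = 47759.38
Landed cost = invoice 351461.40 + 47759.38 = 399220.78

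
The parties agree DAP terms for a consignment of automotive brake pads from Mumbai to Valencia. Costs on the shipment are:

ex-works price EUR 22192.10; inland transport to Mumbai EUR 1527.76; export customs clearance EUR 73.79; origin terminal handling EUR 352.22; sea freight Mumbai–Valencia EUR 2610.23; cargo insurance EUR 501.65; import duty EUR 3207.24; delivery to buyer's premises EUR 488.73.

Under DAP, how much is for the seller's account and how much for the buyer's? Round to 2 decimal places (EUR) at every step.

DAP: the seller bears all costs to the named destination except import duty and clearance.
Seller's account: goods 22192.10 + inland to port 1527.76 + export clearance 73.79 + origin terminal 352.22 + freight 2610.23 + insurance 501.65 + delivery 488.73 = 27746.48
Buyer's account: duty 3207.24 = 3207.24

Seller: EUR 27746.48; buyer: EUR 3207.24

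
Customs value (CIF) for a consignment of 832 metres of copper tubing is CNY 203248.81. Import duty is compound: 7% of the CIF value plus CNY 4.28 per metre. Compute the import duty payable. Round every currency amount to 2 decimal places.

Import duty: CNY 17788.38

Ad valorem component: 203248.81 × 7% = 14227.42
Specific component: 832 × 4.28 = 3560.96
Import duty = 14227.42 + 3560.96 = 17788.38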